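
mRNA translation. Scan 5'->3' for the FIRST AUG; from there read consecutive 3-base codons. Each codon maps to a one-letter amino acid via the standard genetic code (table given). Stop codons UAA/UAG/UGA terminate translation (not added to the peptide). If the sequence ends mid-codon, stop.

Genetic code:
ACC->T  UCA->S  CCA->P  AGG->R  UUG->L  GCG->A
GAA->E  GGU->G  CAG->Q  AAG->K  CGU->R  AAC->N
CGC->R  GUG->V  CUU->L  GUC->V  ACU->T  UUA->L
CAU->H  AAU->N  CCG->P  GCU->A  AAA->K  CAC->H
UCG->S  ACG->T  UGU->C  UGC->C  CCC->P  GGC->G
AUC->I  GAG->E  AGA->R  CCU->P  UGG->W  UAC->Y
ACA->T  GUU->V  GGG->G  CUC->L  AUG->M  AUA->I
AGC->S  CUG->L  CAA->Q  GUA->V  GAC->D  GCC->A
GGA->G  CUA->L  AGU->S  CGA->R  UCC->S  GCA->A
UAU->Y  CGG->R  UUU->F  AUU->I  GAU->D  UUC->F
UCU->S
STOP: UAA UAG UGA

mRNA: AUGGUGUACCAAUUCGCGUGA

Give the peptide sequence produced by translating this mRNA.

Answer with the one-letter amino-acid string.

start AUG at pos 0
pos 0: AUG -> M; peptide=M
pos 3: GUG -> V; peptide=MV
pos 6: UAC -> Y; peptide=MVY
pos 9: CAA -> Q; peptide=MVYQ
pos 12: UUC -> F; peptide=MVYQF
pos 15: GCG -> A; peptide=MVYQFA
pos 18: UGA -> STOP

Answer: MVYQFA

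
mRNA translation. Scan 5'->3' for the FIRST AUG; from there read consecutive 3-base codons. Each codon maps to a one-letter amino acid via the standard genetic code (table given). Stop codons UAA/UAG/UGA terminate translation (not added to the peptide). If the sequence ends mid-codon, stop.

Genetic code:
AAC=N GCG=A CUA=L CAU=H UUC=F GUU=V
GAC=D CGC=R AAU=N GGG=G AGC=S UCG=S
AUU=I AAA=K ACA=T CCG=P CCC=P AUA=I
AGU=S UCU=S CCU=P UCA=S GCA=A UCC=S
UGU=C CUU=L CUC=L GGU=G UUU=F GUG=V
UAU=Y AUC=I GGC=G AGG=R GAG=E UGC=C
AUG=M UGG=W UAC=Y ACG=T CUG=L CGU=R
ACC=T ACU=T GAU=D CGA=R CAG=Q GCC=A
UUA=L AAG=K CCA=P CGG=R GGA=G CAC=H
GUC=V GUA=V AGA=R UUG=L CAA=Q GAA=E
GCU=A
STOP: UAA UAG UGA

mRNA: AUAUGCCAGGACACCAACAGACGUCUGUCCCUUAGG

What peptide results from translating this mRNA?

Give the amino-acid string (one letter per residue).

Answer: MPGHQQTSVP

Derivation:
start AUG at pos 2
pos 2: AUG -> M; peptide=M
pos 5: CCA -> P; peptide=MP
pos 8: GGA -> G; peptide=MPG
pos 11: CAC -> H; peptide=MPGH
pos 14: CAA -> Q; peptide=MPGHQ
pos 17: CAG -> Q; peptide=MPGHQQ
pos 20: ACG -> T; peptide=MPGHQQT
pos 23: UCU -> S; peptide=MPGHQQTS
pos 26: GUC -> V; peptide=MPGHQQTSV
pos 29: CCU -> P; peptide=MPGHQQTSVP
pos 32: UAG -> STOP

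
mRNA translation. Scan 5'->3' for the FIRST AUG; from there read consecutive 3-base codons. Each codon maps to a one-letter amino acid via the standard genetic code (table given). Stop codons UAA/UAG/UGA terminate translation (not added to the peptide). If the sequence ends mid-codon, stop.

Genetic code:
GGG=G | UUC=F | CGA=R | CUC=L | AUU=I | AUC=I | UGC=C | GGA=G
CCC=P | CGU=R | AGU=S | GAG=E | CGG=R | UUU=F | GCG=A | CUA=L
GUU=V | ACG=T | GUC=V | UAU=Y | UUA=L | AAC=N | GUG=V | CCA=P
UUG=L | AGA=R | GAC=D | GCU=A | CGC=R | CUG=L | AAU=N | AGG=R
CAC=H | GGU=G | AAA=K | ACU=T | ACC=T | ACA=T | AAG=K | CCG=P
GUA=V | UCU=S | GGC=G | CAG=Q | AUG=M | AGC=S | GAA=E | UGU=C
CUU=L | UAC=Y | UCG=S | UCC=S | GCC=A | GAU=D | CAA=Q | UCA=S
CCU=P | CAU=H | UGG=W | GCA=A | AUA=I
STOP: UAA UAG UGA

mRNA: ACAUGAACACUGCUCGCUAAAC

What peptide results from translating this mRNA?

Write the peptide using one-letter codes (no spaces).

start AUG at pos 2
pos 2: AUG -> M; peptide=M
pos 5: AAC -> N; peptide=MN
pos 8: ACU -> T; peptide=MNT
pos 11: GCU -> A; peptide=MNTA
pos 14: CGC -> R; peptide=MNTAR
pos 17: UAA -> STOP

Answer: MNTAR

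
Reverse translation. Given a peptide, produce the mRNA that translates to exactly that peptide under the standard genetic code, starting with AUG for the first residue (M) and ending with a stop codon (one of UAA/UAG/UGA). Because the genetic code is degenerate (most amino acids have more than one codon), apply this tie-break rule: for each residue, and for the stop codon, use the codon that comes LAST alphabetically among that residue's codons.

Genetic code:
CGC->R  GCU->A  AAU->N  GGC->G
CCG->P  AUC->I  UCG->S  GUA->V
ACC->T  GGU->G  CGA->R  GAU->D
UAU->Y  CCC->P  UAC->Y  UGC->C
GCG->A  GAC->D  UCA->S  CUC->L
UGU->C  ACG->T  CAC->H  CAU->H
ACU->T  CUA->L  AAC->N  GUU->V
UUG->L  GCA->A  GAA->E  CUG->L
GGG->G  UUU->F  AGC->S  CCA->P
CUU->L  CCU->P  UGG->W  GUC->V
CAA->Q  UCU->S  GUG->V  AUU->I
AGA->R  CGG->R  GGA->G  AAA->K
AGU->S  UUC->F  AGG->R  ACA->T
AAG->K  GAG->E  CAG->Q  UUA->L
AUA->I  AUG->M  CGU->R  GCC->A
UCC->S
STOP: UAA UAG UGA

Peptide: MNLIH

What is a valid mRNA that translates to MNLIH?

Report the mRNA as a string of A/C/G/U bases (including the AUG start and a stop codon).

Answer: mRNA: AUGAAUUUGAUUCAUUGA

Derivation:
residue 1: M -> AUG (start codon)
residue 2: N codons sorted = AAC,AAU -> pick last = AAU
residue 3: L codons sorted = CUA,CUC,CUG,CUU,UUA,UUG -> pick last = UUG
residue 4: I codons sorted = AUA,AUC,AUU -> pick last = AUU
residue 5: H codons sorted = CAC,CAU -> pick last = CAU
terminator: stop codons sorted = UAA,UAG,UGA -> pick last = UGA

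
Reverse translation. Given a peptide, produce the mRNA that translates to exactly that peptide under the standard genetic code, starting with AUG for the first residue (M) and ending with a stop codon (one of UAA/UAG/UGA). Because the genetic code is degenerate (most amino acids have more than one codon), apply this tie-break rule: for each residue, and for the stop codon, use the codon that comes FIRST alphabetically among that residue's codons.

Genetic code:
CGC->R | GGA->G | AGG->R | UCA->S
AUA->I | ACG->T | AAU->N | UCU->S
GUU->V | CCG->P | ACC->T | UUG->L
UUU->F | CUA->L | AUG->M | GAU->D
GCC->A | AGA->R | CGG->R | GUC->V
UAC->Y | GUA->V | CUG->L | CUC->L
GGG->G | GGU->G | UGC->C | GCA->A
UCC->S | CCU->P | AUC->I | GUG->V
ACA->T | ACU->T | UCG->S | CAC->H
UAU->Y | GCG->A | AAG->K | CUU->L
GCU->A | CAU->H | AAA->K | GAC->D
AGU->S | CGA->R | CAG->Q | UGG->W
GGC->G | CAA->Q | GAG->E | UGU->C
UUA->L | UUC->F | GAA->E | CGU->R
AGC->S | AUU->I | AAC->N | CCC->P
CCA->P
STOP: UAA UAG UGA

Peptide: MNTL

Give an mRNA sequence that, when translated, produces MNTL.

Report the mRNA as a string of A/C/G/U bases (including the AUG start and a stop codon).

residue 1: M -> AUG (start codon)
residue 2: N codons sorted = AAC,AAU -> pick first = AAC
residue 3: T codons sorted = ACA,ACC,ACG,ACU -> pick first = ACA
residue 4: L codons sorted = CUA,CUC,CUG,CUU,UUA,UUG -> pick first = CUA
terminator: stop codons sorted = UAA,UAG,UGA -> pick first = UAA

Answer: mRNA: AUGAACACACUAUAA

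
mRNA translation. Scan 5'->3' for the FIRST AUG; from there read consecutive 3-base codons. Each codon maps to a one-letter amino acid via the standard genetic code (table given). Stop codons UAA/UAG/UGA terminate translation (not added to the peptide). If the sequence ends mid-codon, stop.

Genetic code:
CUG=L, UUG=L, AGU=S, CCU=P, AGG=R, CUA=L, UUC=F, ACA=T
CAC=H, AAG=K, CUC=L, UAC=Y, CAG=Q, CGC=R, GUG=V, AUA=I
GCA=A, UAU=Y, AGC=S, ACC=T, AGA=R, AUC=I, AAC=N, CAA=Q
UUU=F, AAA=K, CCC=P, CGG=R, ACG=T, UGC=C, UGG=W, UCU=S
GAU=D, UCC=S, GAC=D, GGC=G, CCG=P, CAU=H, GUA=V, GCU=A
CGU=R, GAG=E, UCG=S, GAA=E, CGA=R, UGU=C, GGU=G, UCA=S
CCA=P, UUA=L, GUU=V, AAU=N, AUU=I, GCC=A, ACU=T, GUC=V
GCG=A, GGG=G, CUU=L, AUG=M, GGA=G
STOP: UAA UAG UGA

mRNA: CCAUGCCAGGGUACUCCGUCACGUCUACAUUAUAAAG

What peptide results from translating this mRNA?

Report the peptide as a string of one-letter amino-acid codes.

start AUG at pos 2
pos 2: AUG -> M; peptide=M
pos 5: CCA -> P; peptide=MP
pos 8: GGG -> G; peptide=MPG
pos 11: UAC -> Y; peptide=MPGY
pos 14: UCC -> S; peptide=MPGYS
pos 17: GUC -> V; peptide=MPGYSV
pos 20: ACG -> T; peptide=MPGYSVT
pos 23: UCU -> S; peptide=MPGYSVTS
pos 26: ACA -> T; peptide=MPGYSVTST
pos 29: UUA -> L; peptide=MPGYSVTSTL
pos 32: UAA -> STOP

Answer: MPGYSVTSTL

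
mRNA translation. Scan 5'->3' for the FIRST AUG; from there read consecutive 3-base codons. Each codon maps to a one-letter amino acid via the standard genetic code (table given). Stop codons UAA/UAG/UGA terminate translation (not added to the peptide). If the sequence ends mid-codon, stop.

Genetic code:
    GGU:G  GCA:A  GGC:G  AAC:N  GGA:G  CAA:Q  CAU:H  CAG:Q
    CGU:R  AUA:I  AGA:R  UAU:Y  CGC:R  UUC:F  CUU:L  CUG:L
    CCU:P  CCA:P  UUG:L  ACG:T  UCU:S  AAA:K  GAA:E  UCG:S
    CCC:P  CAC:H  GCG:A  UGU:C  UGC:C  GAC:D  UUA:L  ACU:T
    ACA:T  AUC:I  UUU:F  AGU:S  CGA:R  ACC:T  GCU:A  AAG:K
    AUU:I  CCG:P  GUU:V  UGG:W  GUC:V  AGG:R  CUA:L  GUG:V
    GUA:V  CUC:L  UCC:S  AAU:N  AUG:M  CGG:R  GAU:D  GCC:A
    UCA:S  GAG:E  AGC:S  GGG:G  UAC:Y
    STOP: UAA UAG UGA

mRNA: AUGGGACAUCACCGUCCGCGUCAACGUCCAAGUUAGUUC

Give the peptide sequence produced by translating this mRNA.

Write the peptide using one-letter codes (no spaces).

Answer: MGHHRPRQRPS

Derivation:
start AUG at pos 0
pos 0: AUG -> M; peptide=M
pos 3: GGA -> G; peptide=MG
pos 6: CAU -> H; peptide=MGH
pos 9: CAC -> H; peptide=MGHH
pos 12: CGU -> R; peptide=MGHHR
pos 15: CCG -> P; peptide=MGHHRP
pos 18: CGU -> R; peptide=MGHHRPR
pos 21: CAA -> Q; peptide=MGHHRPRQ
pos 24: CGU -> R; peptide=MGHHRPRQR
pos 27: CCA -> P; peptide=MGHHRPRQRP
pos 30: AGU -> S; peptide=MGHHRPRQRPS
pos 33: UAG -> STOP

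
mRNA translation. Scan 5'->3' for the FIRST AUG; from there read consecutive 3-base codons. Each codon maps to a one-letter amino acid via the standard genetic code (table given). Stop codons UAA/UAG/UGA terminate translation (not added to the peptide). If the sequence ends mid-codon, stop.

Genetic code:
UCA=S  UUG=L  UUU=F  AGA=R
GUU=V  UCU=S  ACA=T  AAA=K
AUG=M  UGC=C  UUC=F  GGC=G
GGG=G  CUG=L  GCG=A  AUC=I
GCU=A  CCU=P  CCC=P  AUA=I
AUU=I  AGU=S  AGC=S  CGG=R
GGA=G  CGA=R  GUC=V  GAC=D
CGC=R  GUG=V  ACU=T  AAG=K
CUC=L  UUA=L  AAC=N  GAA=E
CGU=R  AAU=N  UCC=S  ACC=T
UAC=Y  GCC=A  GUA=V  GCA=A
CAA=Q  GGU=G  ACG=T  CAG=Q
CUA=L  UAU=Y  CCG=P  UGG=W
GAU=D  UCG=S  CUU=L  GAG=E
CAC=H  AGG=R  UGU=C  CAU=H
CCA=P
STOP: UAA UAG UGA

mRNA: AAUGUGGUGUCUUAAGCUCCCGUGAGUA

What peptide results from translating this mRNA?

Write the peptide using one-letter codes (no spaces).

start AUG at pos 1
pos 1: AUG -> M; peptide=M
pos 4: UGG -> W; peptide=MW
pos 7: UGU -> C; peptide=MWC
pos 10: CUU -> L; peptide=MWCL
pos 13: AAG -> K; peptide=MWCLK
pos 16: CUC -> L; peptide=MWCLKL
pos 19: CCG -> P; peptide=MWCLKLP
pos 22: UGA -> STOP

Answer: MWCLKLP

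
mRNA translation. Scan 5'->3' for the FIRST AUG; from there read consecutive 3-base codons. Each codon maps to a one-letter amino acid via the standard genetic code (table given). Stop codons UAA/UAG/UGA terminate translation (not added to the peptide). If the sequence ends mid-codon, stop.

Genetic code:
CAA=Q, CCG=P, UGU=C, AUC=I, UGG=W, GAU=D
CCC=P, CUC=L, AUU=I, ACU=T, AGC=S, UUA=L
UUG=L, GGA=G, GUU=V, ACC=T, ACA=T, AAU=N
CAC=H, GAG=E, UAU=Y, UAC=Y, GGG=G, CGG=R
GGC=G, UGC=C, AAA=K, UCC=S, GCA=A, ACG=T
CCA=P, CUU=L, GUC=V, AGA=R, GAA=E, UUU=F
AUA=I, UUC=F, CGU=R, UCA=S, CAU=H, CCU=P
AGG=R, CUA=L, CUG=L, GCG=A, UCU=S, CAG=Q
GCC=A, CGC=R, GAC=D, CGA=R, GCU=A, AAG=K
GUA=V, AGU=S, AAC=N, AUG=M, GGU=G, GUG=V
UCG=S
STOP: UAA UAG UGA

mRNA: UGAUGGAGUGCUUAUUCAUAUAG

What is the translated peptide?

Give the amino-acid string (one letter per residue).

Answer: MECLFI

Derivation:
start AUG at pos 2
pos 2: AUG -> M; peptide=M
pos 5: GAG -> E; peptide=ME
pos 8: UGC -> C; peptide=MEC
pos 11: UUA -> L; peptide=MECL
pos 14: UUC -> F; peptide=MECLF
pos 17: AUA -> I; peptide=MECLFI
pos 20: UAG -> STOP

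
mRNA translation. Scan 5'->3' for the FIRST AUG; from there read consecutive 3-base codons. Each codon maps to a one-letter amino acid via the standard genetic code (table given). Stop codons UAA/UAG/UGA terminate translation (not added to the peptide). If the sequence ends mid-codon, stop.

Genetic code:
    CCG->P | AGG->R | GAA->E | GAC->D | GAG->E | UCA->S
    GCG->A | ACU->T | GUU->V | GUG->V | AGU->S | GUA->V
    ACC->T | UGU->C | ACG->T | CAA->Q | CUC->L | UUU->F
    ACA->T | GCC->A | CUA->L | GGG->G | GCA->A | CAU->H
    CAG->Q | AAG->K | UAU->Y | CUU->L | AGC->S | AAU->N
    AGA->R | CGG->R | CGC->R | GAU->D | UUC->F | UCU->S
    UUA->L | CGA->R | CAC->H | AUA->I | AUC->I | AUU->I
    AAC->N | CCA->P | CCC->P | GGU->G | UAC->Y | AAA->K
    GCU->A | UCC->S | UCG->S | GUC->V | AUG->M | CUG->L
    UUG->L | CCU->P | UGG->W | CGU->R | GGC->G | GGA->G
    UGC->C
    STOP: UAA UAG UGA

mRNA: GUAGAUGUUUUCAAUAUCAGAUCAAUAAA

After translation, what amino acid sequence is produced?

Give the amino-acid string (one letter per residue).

start AUG at pos 4
pos 4: AUG -> M; peptide=M
pos 7: UUU -> F; peptide=MF
pos 10: UCA -> S; peptide=MFS
pos 13: AUA -> I; peptide=MFSI
pos 16: UCA -> S; peptide=MFSIS
pos 19: GAU -> D; peptide=MFSISD
pos 22: CAA -> Q; peptide=MFSISDQ
pos 25: UAA -> STOP

Answer: MFSISDQ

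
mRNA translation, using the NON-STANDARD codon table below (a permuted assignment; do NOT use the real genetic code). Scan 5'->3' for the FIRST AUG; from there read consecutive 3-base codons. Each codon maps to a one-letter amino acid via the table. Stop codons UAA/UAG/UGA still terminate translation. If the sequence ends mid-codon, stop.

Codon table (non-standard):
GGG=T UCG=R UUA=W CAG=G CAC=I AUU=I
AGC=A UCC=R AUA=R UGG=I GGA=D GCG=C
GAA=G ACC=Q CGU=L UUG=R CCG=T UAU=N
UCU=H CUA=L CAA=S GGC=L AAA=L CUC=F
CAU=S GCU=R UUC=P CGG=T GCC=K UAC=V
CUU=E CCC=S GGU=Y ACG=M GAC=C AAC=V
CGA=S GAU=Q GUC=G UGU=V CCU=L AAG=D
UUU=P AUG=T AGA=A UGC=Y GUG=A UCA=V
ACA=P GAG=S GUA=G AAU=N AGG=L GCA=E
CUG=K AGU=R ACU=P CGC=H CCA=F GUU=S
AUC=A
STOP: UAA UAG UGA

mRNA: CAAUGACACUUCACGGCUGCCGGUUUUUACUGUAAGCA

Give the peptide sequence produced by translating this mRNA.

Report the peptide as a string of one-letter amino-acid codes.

start AUG at pos 2
pos 2: AUG -> T; peptide=T
pos 5: ACA -> P; peptide=TP
pos 8: CUU -> E; peptide=TPE
pos 11: CAC -> I; peptide=TPEI
pos 14: GGC -> L; peptide=TPEIL
pos 17: UGC -> Y; peptide=TPEILY
pos 20: CGG -> T; peptide=TPEILYT
pos 23: UUU -> P; peptide=TPEILYTP
pos 26: UUA -> W; peptide=TPEILYTPW
pos 29: CUG -> K; peptide=TPEILYTPWK
pos 32: UAA -> STOP

Answer: TPEILYTPWK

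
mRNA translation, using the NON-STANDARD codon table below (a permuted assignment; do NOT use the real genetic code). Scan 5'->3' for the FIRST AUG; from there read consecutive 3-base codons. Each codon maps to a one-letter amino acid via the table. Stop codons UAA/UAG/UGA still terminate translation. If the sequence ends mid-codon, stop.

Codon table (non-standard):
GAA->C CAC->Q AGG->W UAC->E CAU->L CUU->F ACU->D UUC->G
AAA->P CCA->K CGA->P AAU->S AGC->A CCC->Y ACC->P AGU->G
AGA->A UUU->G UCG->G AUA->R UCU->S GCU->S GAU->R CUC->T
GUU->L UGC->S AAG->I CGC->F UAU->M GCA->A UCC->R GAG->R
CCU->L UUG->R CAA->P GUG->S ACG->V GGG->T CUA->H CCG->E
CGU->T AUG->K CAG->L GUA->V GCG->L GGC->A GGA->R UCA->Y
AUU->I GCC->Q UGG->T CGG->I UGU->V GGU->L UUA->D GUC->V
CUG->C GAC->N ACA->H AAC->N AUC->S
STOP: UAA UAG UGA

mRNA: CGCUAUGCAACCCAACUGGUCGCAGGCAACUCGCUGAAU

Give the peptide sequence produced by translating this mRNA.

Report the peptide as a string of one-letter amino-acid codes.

Answer: KPYNTGLADF

Derivation:
start AUG at pos 4
pos 4: AUG -> K; peptide=K
pos 7: CAA -> P; peptide=KP
pos 10: CCC -> Y; peptide=KPY
pos 13: AAC -> N; peptide=KPYN
pos 16: UGG -> T; peptide=KPYNT
pos 19: UCG -> G; peptide=KPYNTG
pos 22: CAG -> L; peptide=KPYNTGL
pos 25: GCA -> A; peptide=KPYNTGLA
pos 28: ACU -> D; peptide=KPYNTGLAD
pos 31: CGC -> F; peptide=KPYNTGLADF
pos 34: UGA -> STOP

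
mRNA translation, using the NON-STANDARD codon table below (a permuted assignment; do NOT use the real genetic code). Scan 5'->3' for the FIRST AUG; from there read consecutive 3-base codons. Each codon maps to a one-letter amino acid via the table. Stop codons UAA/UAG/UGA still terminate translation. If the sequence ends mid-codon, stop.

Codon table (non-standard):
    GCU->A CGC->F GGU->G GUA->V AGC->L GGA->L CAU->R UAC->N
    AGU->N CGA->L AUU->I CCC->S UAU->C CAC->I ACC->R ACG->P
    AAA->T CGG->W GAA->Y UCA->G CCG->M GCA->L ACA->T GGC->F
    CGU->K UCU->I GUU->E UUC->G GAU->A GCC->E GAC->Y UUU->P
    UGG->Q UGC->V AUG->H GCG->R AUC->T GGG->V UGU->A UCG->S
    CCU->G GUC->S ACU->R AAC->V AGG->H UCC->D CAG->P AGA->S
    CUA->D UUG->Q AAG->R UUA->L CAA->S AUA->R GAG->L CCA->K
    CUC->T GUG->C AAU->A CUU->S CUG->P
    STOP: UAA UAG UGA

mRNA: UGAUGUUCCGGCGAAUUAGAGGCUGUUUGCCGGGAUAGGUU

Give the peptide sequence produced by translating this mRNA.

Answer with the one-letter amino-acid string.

Answer: HGWLISFAQML

Derivation:
start AUG at pos 2
pos 2: AUG -> H; peptide=H
pos 5: UUC -> G; peptide=HG
pos 8: CGG -> W; peptide=HGW
pos 11: CGA -> L; peptide=HGWL
pos 14: AUU -> I; peptide=HGWLI
pos 17: AGA -> S; peptide=HGWLIS
pos 20: GGC -> F; peptide=HGWLISF
pos 23: UGU -> A; peptide=HGWLISFA
pos 26: UUG -> Q; peptide=HGWLISFAQ
pos 29: CCG -> M; peptide=HGWLISFAQM
pos 32: GGA -> L; peptide=HGWLISFAQML
pos 35: UAG -> STOP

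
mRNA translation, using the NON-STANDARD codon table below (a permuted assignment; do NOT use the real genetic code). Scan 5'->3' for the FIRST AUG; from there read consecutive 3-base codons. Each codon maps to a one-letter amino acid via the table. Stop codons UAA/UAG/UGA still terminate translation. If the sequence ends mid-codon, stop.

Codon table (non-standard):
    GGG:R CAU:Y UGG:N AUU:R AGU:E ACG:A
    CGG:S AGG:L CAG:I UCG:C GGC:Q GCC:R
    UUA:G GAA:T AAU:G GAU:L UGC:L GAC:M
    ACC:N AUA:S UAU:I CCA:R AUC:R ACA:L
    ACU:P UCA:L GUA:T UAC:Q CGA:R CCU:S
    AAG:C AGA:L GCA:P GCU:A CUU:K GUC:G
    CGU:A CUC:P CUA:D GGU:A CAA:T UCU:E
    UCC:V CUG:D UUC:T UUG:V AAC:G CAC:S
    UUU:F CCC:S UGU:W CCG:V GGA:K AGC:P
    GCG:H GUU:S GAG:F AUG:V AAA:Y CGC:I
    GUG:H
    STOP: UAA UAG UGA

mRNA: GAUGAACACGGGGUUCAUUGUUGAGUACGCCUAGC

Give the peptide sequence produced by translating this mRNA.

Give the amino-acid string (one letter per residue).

start AUG at pos 1
pos 1: AUG -> V; peptide=V
pos 4: AAC -> G; peptide=VG
pos 7: ACG -> A; peptide=VGA
pos 10: GGG -> R; peptide=VGAR
pos 13: UUC -> T; peptide=VGART
pos 16: AUU -> R; peptide=VGARTR
pos 19: GUU -> S; peptide=VGARTRS
pos 22: GAG -> F; peptide=VGARTRSF
pos 25: UAC -> Q; peptide=VGARTRSFQ
pos 28: GCC -> R; peptide=VGARTRSFQR
pos 31: UAG -> STOP

Answer: VGARTRSFQR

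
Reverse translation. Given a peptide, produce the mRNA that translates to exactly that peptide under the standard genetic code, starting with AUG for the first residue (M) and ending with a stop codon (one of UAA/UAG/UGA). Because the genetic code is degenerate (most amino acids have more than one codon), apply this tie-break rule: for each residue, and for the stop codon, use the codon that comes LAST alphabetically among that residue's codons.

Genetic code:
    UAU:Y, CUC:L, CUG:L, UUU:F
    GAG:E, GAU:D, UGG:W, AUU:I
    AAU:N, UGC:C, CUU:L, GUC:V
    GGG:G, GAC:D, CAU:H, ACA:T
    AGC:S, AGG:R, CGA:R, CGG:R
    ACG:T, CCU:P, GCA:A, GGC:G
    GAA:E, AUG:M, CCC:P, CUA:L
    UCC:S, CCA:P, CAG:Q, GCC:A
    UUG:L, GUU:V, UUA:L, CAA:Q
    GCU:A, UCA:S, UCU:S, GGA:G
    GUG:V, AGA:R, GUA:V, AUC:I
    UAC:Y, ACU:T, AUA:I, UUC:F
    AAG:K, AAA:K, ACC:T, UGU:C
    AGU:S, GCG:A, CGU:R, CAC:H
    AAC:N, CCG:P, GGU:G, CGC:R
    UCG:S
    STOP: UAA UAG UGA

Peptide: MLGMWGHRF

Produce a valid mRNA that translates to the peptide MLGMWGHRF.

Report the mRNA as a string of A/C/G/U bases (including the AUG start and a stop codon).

residue 1: M -> AUG (start codon)
residue 2: L codons sorted = CUA,CUC,CUG,CUU,UUA,UUG -> pick last = UUG
residue 3: G codons sorted = GGA,GGC,GGG,GGU -> pick last = GGU
residue 4: M -> AUG (only codon)
residue 5: W -> UGG (only codon)
residue 6: G codons sorted = GGA,GGC,GGG,GGU -> pick last = GGU
residue 7: H codons sorted = CAC,CAU -> pick last = CAU
residue 8: R codons sorted = AGA,AGG,CGA,CGC,CGG,CGU -> pick last = CGU
residue 9: F codons sorted = UUC,UUU -> pick last = UUU
terminator: stop codons sorted = UAA,UAG,UGA -> pick last = UGA

Answer: mRNA: AUGUUGGGUAUGUGGGGUCAUCGUUUUUGA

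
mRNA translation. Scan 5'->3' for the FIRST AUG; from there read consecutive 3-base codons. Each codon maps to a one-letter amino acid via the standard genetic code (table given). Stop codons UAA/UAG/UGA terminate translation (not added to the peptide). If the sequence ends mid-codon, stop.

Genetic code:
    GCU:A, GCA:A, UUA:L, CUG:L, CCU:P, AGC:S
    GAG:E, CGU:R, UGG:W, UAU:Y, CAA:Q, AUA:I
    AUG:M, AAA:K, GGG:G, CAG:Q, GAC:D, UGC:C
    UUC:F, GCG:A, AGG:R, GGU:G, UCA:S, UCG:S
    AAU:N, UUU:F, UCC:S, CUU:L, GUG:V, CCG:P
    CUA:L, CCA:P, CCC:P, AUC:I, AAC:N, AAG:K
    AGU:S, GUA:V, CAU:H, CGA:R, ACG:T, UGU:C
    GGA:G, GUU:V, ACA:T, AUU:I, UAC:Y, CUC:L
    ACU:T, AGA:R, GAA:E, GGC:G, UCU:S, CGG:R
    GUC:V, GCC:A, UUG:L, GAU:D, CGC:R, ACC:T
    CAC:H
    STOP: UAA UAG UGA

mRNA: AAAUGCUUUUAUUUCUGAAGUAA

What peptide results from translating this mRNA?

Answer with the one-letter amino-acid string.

Answer: MLLFLK

Derivation:
start AUG at pos 2
pos 2: AUG -> M; peptide=M
pos 5: CUU -> L; peptide=ML
pos 8: UUA -> L; peptide=MLL
pos 11: UUU -> F; peptide=MLLF
pos 14: CUG -> L; peptide=MLLFL
pos 17: AAG -> K; peptide=MLLFLK
pos 20: UAA -> STOP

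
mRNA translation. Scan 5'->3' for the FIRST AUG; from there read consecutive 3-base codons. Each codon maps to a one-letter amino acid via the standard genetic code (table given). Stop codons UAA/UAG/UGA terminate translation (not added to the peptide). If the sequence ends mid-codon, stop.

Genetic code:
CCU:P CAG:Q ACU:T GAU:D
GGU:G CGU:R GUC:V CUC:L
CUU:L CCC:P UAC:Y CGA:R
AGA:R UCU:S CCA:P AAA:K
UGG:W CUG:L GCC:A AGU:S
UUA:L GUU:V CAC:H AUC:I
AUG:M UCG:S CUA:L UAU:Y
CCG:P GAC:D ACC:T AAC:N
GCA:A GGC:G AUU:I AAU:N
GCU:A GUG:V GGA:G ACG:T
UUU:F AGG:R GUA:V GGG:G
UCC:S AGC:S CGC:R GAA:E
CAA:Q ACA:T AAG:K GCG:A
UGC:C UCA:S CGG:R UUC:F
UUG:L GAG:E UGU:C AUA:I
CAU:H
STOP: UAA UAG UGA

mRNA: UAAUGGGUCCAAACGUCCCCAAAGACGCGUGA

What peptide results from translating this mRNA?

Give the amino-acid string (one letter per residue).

Answer: MGPNVPKDA

Derivation:
start AUG at pos 2
pos 2: AUG -> M; peptide=M
pos 5: GGU -> G; peptide=MG
pos 8: CCA -> P; peptide=MGP
pos 11: AAC -> N; peptide=MGPN
pos 14: GUC -> V; peptide=MGPNV
pos 17: CCC -> P; peptide=MGPNVP
pos 20: AAA -> K; peptide=MGPNVPK
pos 23: GAC -> D; peptide=MGPNVPKD
pos 26: GCG -> A; peptide=MGPNVPKDA
pos 29: UGA -> STOP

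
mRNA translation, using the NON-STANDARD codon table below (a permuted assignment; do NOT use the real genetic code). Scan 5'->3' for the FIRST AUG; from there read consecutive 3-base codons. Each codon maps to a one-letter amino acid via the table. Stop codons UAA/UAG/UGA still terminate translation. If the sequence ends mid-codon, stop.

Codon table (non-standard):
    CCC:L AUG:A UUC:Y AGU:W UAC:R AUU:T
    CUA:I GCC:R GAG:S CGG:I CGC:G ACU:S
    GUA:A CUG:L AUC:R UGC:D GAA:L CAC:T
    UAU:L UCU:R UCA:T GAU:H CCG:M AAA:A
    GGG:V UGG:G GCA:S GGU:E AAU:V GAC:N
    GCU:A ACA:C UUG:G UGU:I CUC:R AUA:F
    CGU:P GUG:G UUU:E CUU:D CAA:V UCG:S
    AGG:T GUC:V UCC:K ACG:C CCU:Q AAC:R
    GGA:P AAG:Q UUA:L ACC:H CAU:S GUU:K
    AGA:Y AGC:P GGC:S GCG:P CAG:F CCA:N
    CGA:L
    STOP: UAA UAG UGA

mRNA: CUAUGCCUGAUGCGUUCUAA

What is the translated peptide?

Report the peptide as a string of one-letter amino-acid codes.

start AUG at pos 2
pos 2: AUG -> A; peptide=A
pos 5: CCU -> Q; peptide=AQ
pos 8: GAU -> H; peptide=AQH
pos 11: GCG -> P; peptide=AQHP
pos 14: UUC -> Y; peptide=AQHPY
pos 17: UAA -> STOP

Answer: AQHPY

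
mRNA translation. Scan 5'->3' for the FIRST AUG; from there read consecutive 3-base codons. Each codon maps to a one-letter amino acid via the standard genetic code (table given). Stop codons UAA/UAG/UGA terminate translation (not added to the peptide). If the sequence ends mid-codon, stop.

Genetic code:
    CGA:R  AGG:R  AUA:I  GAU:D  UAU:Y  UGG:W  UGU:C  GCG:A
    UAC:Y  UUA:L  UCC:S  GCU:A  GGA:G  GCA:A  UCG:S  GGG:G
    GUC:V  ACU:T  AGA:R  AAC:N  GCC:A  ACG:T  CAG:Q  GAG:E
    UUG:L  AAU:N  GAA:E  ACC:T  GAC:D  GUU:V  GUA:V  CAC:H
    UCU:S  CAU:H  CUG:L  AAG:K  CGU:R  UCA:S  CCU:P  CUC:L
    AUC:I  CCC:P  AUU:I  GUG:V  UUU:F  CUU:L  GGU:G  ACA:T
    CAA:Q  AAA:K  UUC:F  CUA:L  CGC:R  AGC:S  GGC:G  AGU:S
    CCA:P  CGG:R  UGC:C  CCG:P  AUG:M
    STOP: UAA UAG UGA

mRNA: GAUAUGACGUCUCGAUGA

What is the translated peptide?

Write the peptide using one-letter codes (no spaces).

start AUG at pos 3
pos 3: AUG -> M; peptide=M
pos 6: ACG -> T; peptide=MT
pos 9: UCU -> S; peptide=MTS
pos 12: CGA -> R; peptide=MTSR
pos 15: UGA -> STOP

Answer: MTSR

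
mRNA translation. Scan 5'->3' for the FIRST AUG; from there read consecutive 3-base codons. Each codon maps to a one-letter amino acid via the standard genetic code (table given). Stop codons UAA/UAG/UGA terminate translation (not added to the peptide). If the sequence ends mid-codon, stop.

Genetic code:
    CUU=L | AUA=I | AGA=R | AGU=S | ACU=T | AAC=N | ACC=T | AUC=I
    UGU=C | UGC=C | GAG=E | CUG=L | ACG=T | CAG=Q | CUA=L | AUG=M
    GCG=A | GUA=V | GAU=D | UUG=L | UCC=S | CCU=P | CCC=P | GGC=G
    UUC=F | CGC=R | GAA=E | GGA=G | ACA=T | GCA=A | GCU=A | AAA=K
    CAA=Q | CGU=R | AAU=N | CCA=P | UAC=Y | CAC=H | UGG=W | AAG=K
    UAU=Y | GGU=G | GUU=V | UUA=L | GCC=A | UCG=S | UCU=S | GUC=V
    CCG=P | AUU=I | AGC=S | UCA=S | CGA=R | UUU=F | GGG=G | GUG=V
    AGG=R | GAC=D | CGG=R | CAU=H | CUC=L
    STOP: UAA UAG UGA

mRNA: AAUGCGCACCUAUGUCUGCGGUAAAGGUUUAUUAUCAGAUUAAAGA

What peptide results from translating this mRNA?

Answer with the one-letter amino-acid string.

start AUG at pos 1
pos 1: AUG -> M; peptide=M
pos 4: CGC -> R; peptide=MR
pos 7: ACC -> T; peptide=MRT
pos 10: UAU -> Y; peptide=MRTY
pos 13: GUC -> V; peptide=MRTYV
pos 16: UGC -> C; peptide=MRTYVC
pos 19: GGU -> G; peptide=MRTYVCG
pos 22: AAA -> K; peptide=MRTYVCGK
pos 25: GGU -> G; peptide=MRTYVCGKG
pos 28: UUA -> L; peptide=MRTYVCGKGL
pos 31: UUA -> L; peptide=MRTYVCGKGLL
pos 34: UCA -> S; peptide=MRTYVCGKGLLS
pos 37: GAU -> D; peptide=MRTYVCGKGLLSD
pos 40: UAA -> STOP

Answer: MRTYVCGKGLLSD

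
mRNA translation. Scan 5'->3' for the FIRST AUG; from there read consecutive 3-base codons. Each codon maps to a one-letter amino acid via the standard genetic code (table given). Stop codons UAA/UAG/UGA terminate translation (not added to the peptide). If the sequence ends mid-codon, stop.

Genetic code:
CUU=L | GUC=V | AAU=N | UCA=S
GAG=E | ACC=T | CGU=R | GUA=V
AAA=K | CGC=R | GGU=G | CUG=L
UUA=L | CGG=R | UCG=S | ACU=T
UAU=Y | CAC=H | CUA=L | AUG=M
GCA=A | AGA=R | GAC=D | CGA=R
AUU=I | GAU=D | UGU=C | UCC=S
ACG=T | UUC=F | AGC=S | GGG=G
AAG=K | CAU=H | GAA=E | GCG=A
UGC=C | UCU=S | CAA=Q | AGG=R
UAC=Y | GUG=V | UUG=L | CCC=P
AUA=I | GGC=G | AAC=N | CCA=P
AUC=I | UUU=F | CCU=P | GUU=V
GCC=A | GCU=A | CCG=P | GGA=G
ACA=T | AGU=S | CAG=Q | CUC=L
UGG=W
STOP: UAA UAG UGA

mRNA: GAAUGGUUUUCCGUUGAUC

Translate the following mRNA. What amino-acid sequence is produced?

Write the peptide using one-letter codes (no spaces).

Answer: MVFR

Derivation:
start AUG at pos 2
pos 2: AUG -> M; peptide=M
pos 5: GUU -> V; peptide=MV
pos 8: UUC -> F; peptide=MVF
pos 11: CGU -> R; peptide=MVFR
pos 14: UGA -> STOP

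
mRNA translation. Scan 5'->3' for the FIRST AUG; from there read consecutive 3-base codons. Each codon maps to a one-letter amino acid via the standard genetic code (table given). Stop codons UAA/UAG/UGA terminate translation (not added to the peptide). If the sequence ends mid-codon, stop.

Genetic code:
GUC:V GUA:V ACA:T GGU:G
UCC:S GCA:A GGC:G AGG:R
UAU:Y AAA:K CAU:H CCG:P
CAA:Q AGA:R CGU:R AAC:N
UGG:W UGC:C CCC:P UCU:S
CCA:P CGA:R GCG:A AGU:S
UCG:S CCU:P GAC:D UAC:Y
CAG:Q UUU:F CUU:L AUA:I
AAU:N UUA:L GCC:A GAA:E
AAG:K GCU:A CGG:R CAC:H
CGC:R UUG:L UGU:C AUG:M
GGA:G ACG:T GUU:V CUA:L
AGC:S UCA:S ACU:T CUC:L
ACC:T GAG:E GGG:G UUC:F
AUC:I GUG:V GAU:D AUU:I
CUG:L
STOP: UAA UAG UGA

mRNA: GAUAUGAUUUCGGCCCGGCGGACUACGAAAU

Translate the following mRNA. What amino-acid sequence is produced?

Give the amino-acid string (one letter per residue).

Answer: MISARRTTK

Derivation:
start AUG at pos 3
pos 3: AUG -> M; peptide=M
pos 6: AUU -> I; peptide=MI
pos 9: UCG -> S; peptide=MIS
pos 12: GCC -> A; peptide=MISA
pos 15: CGG -> R; peptide=MISAR
pos 18: CGG -> R; peptide=MISARR
pos 21: ACU -> T; peptide=MISARRT
pos 24: ACG -> T; peptide=MISARRTT
pos 27: AAA -> K; peptide=MISARRTTK
pos 30: only 1 nt remain (<3), stop (end of mRNA)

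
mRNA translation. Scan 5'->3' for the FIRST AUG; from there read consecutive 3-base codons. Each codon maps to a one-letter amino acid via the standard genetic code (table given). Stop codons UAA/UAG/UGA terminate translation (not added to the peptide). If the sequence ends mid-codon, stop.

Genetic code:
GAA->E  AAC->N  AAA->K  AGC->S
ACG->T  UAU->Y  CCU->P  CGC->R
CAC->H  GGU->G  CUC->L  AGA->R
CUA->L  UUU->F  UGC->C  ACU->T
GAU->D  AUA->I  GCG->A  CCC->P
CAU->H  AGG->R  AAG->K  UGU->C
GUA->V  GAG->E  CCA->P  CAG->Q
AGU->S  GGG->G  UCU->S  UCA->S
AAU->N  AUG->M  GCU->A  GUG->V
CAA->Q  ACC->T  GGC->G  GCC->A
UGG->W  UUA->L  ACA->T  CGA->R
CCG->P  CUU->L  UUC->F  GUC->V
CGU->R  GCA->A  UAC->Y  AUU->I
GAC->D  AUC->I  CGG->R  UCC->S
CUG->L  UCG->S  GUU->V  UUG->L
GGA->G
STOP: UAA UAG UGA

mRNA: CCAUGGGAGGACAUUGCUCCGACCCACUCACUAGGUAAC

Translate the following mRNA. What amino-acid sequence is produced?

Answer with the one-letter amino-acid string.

Answer: MGGHCSDPLTR

Derivation:
start AUG at pos 2
pos 2: AUG -> M; peptide=M
pos 5: GGA -> G; peptide=MG
pos 8: GGA -> G; peptide=MGG
pos 11: CAU -> H; peptide=MGGH
pos 14: UGC -> C; peptide=MGGHC
pos 17: UCC -> S; peptide=MGGHCS
pos 20: GAC -> D; peptide=MGGHCSD
pos 23: CCA -> P; peptide=MGGHCSDP
pos 26: CUC -> L; peptide=MGGHCSDPL
pos 29: ACU -> T; peptide=MGGHCSDPLT
pos 32: AGG -> R; peptide=MGGHCSDPLTR
pos 35: UAA -> STOP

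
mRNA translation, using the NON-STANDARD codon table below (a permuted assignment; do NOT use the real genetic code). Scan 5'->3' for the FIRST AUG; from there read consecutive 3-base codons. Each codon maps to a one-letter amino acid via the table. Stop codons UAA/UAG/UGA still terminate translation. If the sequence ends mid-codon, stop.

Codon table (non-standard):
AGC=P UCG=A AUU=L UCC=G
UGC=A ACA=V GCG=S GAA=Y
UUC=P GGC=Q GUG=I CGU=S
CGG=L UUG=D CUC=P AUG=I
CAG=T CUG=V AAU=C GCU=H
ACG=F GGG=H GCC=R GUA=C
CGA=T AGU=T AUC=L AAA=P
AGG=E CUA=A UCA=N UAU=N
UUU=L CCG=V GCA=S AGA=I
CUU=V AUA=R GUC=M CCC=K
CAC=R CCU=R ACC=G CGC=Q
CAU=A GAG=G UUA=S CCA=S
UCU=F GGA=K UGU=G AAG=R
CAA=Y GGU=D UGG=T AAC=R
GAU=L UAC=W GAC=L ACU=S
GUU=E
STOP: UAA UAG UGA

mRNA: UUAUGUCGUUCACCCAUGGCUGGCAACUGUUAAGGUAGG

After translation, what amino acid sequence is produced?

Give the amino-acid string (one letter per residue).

start AUG at pos 2
pos 2: AUG -> I; peptide=I
pos 5: UCG -> A; peptide=IA
pos 8: UUC -> P; peptide=IAP
pos 11: ACC -> G; peptide=IAPG
pos 14: CAU -> A; peptide=IAPGA
pos 17: GGC -> Q; peptide=IAPGAQ
pos 20: UGG -> T; peptide=IAPGAQT
pos 23: CAA -> Y; peptide=IAPGAQTY
pos 26: CUG -> V; peptide=IAPGAQTYV
pos 29: UUA -> S; peptide=IAPGAQTYVS
pos 32: AGG -> E; peptide=IAPGAQTYVSE
pos 35: UAG -> STOP

Answer: IAPGAQTYVSE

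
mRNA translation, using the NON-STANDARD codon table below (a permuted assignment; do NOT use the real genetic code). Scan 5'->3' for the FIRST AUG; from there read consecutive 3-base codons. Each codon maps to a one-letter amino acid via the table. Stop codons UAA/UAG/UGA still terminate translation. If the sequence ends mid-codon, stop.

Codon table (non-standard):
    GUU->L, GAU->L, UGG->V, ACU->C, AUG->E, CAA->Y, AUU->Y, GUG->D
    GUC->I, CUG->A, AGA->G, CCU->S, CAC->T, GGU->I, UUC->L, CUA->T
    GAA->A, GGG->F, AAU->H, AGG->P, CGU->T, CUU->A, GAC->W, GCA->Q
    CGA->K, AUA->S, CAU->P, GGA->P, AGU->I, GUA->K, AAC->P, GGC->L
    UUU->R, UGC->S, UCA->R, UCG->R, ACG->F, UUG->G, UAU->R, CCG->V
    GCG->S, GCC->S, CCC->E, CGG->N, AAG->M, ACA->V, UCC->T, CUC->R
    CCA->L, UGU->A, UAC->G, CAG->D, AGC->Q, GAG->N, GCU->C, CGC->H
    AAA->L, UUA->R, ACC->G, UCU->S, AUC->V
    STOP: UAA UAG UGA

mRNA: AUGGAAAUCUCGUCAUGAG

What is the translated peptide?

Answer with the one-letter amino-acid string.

start AUG at pos 0
pos 0: AUG -> E; peptide=E
pos 3: GAA -> A; peptide=EA
pos 6: AUC -> V; peptide=EAV
pos 9: UCG -> R; peptide=EAVR
pos 12: UCA -> R; peptide=EAVRR
pos 15: UGA -> STOP

Answer: EAVRR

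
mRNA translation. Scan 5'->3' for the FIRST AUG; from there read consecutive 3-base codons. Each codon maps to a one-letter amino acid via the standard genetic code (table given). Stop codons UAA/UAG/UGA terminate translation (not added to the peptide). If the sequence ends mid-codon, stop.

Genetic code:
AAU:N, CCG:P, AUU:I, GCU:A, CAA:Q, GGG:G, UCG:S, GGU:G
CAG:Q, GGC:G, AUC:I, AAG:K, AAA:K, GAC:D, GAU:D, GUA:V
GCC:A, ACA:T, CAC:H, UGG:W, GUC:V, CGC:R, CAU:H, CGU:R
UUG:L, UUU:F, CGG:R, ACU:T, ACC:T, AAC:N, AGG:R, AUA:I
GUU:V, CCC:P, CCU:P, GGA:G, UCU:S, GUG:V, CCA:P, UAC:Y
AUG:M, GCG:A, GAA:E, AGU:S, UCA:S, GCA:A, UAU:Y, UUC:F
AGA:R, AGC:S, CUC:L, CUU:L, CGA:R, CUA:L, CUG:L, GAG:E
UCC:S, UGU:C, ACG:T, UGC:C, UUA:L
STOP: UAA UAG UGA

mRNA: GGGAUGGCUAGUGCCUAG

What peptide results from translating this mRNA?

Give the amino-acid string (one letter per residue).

Answer: MASA

Derivation:
start AUG at pos 3
pos 3: AUG -> M; peptide=M
pos 6: GCU -> A; peptide=MA
pos 9: AGU -> S; peptide=MAS
pos 12: GCC -> A; peptide=MASA
pos 15: UAG -> STOP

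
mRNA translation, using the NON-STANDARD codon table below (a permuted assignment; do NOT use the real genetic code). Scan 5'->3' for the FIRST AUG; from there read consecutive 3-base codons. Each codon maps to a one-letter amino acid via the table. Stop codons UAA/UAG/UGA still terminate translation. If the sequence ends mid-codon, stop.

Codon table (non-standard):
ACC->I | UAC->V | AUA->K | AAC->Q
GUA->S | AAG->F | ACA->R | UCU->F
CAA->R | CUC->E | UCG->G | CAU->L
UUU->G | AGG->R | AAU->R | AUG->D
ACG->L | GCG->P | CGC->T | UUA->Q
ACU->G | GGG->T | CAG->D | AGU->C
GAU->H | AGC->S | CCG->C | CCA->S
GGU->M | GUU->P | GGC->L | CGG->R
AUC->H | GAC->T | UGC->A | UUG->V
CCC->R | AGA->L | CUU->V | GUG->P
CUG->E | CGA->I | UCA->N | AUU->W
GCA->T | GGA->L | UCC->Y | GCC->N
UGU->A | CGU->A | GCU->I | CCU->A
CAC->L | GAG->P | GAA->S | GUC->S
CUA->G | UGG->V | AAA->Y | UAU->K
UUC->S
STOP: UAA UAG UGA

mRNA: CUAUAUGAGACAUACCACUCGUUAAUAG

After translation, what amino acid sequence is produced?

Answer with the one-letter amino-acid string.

start AUG at pos 4
pos 4: AUG -> D; peptide=D
pos 7: AGA -> L; peptide=DL
pos 10: CAU -> L; peptide=DLL
pos 13: ACC -> I; peptide=DLLI
pos 16: ACU -> G; peptide=DLLIG
pos 19: CGU -> A; peptide=DLLIGA
pos 22: UAA -> STOP

Answer: DLLIGA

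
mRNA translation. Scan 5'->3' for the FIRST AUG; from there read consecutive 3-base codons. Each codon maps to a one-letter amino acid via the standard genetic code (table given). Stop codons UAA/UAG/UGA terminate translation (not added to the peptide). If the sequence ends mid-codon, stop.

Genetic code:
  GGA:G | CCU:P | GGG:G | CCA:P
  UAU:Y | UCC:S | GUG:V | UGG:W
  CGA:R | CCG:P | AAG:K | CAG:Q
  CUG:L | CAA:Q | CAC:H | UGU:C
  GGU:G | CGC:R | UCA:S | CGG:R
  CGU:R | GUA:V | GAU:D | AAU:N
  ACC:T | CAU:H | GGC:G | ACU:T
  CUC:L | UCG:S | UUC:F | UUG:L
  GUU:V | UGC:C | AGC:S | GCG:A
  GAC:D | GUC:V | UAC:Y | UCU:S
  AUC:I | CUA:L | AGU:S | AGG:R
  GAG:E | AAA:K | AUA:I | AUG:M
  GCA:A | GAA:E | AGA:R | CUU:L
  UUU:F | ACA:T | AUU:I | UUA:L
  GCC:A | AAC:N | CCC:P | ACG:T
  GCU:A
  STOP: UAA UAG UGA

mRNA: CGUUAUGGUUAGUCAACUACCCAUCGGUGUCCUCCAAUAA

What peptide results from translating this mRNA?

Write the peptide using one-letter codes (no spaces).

start AUG at pos 4
pos 4: AUG -> M; peptide=M
pos 7: GUU -> V; peptide=MV
pos 10: AGU -> S; peptide=MVS
pos 13: CAA -> Q; peptide=MVSQ
pos 16: CUA -> L; peptide=MVSQL
pos 19: CCC -> P; peptide=MVSQLP
pos 22: AUC -> I; peptide=MVSQLPI
pos 25: GGU -> G; peptide=MVSQLPIG
pos 28: GUC -> V; peptide=MVSQLPIGV
pos 31: CUC -> L; peptide=MVSQLPIGVL
pos 34: CAA -> Q; peptide=MVSQLPIGVLQ
pos 37: UAA -> STOP

Answer: MVSQLPIGVLQ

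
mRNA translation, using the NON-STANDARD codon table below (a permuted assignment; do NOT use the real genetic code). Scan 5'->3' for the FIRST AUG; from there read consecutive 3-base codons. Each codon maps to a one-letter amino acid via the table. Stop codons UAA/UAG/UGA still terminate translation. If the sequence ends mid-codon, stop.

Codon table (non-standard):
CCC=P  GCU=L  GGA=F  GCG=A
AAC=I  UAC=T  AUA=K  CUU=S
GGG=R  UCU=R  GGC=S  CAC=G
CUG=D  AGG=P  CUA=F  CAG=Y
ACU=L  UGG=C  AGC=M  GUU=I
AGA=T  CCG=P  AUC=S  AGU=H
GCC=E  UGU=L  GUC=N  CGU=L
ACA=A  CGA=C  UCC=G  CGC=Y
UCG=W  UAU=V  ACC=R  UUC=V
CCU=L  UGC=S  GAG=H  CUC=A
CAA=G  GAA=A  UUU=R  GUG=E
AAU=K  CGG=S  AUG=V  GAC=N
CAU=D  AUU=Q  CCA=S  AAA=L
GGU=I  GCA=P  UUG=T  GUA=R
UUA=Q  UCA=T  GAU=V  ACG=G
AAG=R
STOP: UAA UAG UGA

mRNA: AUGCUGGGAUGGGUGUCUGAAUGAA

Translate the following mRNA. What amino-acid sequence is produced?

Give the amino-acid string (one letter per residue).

Answer: VDFCERA

Derivation:
start AUG at pos 0
pos 0: AUG -> V; peptide=V
pos 3: CUG -> D; peptide=VD
pos 6: GGA -> F; peptide=VDF
pos 9: UGG -> C; peptide=VDFC
pos 12: GUG -> E; peptide=VDFCE
pos 15: UCU -> R; peptide=VDFCER
pos 18: GAA -> A; peptide=VDFCERA
pos 21: UGA -> STOP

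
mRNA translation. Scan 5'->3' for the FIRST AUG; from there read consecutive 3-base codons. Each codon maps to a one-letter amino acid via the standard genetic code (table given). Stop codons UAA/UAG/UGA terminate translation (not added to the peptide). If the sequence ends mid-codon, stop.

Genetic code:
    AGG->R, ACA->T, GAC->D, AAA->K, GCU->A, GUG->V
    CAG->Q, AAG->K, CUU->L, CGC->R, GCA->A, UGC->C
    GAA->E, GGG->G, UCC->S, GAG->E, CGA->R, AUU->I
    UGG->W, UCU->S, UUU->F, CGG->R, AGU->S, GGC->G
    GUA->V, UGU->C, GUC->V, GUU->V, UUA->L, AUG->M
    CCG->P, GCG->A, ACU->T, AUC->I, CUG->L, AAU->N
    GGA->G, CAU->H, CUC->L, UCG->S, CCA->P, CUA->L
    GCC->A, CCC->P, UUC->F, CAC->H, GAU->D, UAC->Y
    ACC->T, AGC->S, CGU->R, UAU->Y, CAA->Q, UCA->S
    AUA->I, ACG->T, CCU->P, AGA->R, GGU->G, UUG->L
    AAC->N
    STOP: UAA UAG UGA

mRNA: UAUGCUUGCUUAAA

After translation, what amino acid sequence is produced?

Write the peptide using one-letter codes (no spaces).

Answer: MLA

Derivation:
start AUG at pos 1
pos 1: AUG -> M; peptide=M
pos 4: CUU -> L; peptide=ML
pos 7: GCU -> A; peptide=MLA
pos 10: UAA -> STOP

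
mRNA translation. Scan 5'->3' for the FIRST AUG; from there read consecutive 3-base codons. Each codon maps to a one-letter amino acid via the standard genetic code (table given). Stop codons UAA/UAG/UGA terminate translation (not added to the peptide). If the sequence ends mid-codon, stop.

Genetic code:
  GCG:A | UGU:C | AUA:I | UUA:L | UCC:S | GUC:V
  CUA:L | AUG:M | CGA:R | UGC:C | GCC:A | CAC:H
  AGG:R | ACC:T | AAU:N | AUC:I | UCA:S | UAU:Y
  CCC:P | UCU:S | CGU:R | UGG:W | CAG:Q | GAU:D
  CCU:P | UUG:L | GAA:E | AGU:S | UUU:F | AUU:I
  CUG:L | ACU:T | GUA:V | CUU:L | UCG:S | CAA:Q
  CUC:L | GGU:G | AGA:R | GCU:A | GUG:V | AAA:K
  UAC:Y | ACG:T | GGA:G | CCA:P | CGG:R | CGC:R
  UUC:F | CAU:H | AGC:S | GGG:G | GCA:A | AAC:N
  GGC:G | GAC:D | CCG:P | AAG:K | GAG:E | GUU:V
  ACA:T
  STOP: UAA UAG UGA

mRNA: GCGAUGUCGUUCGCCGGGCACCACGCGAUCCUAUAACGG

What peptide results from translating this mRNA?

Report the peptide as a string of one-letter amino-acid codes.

start AUG at pos 3
pos 3: AUG -> M; peptide=M
pos 6: UCG -> S; peptide=MS
pos 9: UUC -> F; peptide=MSF
pos 12: GCC -> A; peptide=MSFA
pos 15: GGG -> G; peptide=MSFAG
pos 18: CAC -> H; peptide=MSFAGH
pos 21: CAC -> H; peptide=MSFAGHH
pos 24: GCG -> A; peptide=MSFAGHHA
pos 27: AUC -> I; peptide=MSFAGHHAI
pos 30: CUA -> L; peptide=MSFAGHHAIL
pos 33: UAA -> STOP

Answer: MSFAGHHAIL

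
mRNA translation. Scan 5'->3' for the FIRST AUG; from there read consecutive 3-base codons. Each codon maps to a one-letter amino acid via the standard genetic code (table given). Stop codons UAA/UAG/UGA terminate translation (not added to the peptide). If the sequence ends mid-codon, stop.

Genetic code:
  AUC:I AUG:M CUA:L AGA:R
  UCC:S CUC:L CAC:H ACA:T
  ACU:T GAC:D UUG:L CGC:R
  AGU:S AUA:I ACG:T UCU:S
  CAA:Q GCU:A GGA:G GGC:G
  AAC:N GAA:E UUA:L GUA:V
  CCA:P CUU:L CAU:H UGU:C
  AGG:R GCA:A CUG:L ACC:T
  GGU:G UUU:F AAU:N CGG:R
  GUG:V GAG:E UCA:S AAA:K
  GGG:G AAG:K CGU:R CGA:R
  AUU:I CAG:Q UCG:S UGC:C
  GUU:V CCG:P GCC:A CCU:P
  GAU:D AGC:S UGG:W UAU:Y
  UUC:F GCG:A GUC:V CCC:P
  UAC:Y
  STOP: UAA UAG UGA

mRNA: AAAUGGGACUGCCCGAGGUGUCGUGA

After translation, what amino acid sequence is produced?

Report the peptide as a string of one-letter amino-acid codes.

Answer: MGLPEVS

Derivation:
start AUG at pos 2
pos 2: AUG -> M; peptide=M
pos 5: GGA -> G; peptide=MG
pos 8: CUG -> L; peptide=MGL
pos 11: CCC -> P; peptide=MGLP
pos 14: GAG -> E; peptide=MGLPE
pos 17: GUG -> V; peptide=MGLPEV
pos 20: UCG -> S; peptide=MGLPEVS
pos 23: UGA -> STOP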